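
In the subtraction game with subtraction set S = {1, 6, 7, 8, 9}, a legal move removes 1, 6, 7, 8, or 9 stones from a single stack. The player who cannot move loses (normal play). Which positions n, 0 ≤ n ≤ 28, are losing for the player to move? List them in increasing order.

0, 2, 4, 14, 16, 18, 28

G(0) = 0
G(1) = mex{0} = 1
G(2) = mex{1} = 0
G(3) = mex{0} = 1
G(4) = mex{1} = 0
G(5) = mex{0} = 1
G(6) = mex{1,0} = 2
G(7) = mex{2,1,0} = 3
G(8) = mex{3,0,1,0} = 2
G(9) = mex{2,1,0,1,0} = 3
G(10) = mex{3,0,1,0,1} = 2
G(11) = mex{2,1,0,1,0} = 3
G(12) = mex{3,2,1,0,1} = 4
G(13) = mex{4,3,2,1,0} = 5
G(14) = mex{5,2,3,2,1} = 0
G(15) = mex{0,3,2,3,2} = 1
G(16) = mex{1,2,3,2,3} = 0
G(17) = mex{0,3,2,3,2} = 1
G(18) = mex{1,4,3,2,3} = 0
G(19) = mex{0,5,4,3,2} = 1
G(20) = mex{1,0,5,4,3} = 2
G(21) = mex{2,1,0,5,4} = 3
G(22) = mex{3,0,1,0,5} = 2
G(23) = mex{2,1,0,1,0} = 3
G(24) = mex{3,0,1,0,1} = 2
G(25) = mex{2,1,0,1,0} = 3
G(26) = mex{3,2,1,0,1} = 4
G(27) = mex{4,3,2,1,0} = 5
G(28) = mex{5,2,3,2,1} = 0
P-positions are exactly the n with G(n) = 0.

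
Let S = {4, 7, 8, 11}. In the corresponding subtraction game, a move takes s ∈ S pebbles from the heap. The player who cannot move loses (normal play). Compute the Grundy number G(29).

3

n :  0  1  2  3  4  5  6  7  8  9 10 11 12 13 14 15 16 17 18 19 20 21 22 23 24 25 26 27 28 29
G :  0  0  0  0  1  1  1  1  2  2  2  2  3  3  3  0  0  0  0  1  1  1  1  2  2  2  2  3  3  3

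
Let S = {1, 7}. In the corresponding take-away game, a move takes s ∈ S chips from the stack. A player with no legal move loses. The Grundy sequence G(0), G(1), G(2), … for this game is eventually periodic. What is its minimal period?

G(0) = 0
G(1) = mex{0} = 1
G(2) = mex{1} = 0
G(3) = mex{0} = 1
G(4) = mex{1} = 0
G(5) = mex{0} = 1
G(6) = mex{1} = 0
G(7) = mex{0,0} = 1
G(8) = mex{1,1} = 0
G(9) = mex{0,0} = 1
G(10) = mex{1,1} = 0
G(11) = mex{0,0} = 1
G(12) = mex{1,1} = 0
G(13) = mex{0,0} = 1
G(14) = mex{1,1} = 0
G(n+2) = G(n) holds for n = 0,…,6 (a full window of length max(S) = 7), so the sequence is purely periodic with period 2.

2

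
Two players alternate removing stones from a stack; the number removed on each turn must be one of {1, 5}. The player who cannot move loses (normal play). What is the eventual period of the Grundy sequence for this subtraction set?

n :  0  1  2  3  4  5  6  7  8  9 10 11 12 13 14
G :  0  1  0  1  0  1  0  1  0  1  0  1  0  1  0
G(n+2) = G(n) holds for n = 0,…,4 (a full window of length max(S) = 5), so the sequence is purely periodic with period 2.

2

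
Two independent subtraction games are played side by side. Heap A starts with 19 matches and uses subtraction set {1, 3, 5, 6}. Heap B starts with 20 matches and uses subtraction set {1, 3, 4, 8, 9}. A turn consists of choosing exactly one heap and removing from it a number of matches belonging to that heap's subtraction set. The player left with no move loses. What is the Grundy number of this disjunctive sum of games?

Heap A, S = {1, 3, 5, 6}:
G(0) = 0
G(1) = mex{0} = 1
G(2) = mex{1} = 0
G(3) = mex{0,0} = 1
G(4) = mex{1,1} = 0
G(5) = mex{0,0,0} = 1
G(6) = mex{1,1,1,0} = 2
G(7) = mex{2,0,0,1} = 3
G(8) = mex{3,1,1,0} = 2
G(9) = mex{2,2,0,1} = 3
G(10) = mex{3,3,1,0} = 2
G(11) = mex{2,2,2,1} = 0
G(12) = mex{0,3,3,2} = 1
G(13) = mex{1,2,2,3} = 0
G(14) = mex{0,0,3,2} = 1
G(15) = mex{1,1,2,3} = 0
G(16) = mex{0,0,0,2} = 1
G(17) = mex{1,1,1,0} = 2
G(18) = mex{2,0,0,1} = 3
G(19) = mex{3,1,1,0} = 2
G_A(19) = 2.
Heap B, S = {1, 3, 4, 8, 9}:
G(0) = 0
G(1) = mex{0} = 1
G(2) = mex{1} = 0
G(3) = mex{0,0} = 1
G(4) = mex{1,1,0} = 2
G(5) = mex{2,0,1} = 3
G(6) = mex{3,1,0} = 2
G(7) = mex{2,2,1} = 0
G(8) = mex{0,3,2,0} = 1
G(9) = mex{1,2,3,1,0} = 4
G(10) = mex{4,0,2,0,1} = 3
G(11) = mex{3,1,0,1,0} = 2
G(12) = mex{2,4,1,2,1} = 0
G(13) = mex{0,3,4,3,2} = 1
G(14) = mex{1,2,3,2,3} = 0
G(15) = mex{0,0,2,0,2} = 1
G(16) = mex{1,1,0,1,0} = 2
G(17) = mex{2,0,1,4,1} = 3
G(18) = mex{3,1,0,3,4} = 2
G(19) = mex{2,2,1,2,3} = 0
G(20) = mex{0,3,2,0,2} = 1
G_B(20) = 1.
Combined Grundy value = 2 ⊕ 1 = 3.

3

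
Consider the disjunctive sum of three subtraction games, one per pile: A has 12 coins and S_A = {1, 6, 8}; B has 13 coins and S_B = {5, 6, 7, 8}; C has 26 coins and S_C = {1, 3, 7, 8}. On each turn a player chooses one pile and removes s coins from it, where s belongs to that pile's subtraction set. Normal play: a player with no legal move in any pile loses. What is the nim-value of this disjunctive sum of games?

Pile A, S = {1, 6, 8}:
n :  0  1  2  3  4  5  6  7  8  9 10 11 12
G :  0  1  0  1  0  1  2  0  1  0  1  0  1
G_A(12) = 1.
Pile B, S = {5, 6, 7, 8}:
n :  0  1  2  3  4  5  6  7  8  9 10 11 12 13
G :  0  0  0  0  0  1  1  1  1  1  2  2  2  0
G_B(13) = 0.
Pile C, S = {1, 3, 7, 8}:
G(0) = 0
G(1) = mex{0} = 1
G(2) = mex{1} = 0
G(3) = mex{0,0} = 1
G(4) = mex{1,1} = 0
G(5) = mex{0,0} = 1
G(6) = mex{1,1} = 0
G(7) = mex{0,0,0} = 1
G(8) = mex{1,1,1,0} = 2
G(9) = mex{2,0,0,1} = 3
G(10) = mex{3,1,1,0} = 2
G(11) = mex{2,2,0,1} = 3
G(12) = mex{3,3,1,0} = 2
G(13) = mex{2,2,0,1} = 3
G(14) = mex{3,3,1,0} = 2
G(15) = mex{2,2,2,1} = 0
G(16) = mex{0,3,3,2} = 1
G(17) = mex{1,2,2,3} = 0
G(18) = mex{0,0,3,2} = 1
G(19) = mex{1,1,2,3} = 0
G(20) = mex{0,0,3,2} = 1
G(21) = mex{1,1,2,3} = 0
G(22) = mex{0,0,0,2} = 1
G(23) = mex{1,1,1,0} = 2
G(24) = mex{2,0,0,1} = 3
G(25) = mex{3,1,1,0} = 2
G(26) = mex{2,2,0,1} = 3
G_C(26) = 3.
Combined Grundy value = 1 ⊕ 0 ⊕ 3 = 2.

2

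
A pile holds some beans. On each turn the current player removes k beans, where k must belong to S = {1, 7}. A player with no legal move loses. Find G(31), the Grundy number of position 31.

n :  0  1  2  3  4  5  6  7  8  9 10 11 12 13 14 15 16 17 18 19 20 21 22 23 24 25 26 27 28 29 30 31
G :  0  1  0  1  0  1  0  1  0  1  0  1  0  1  0  1  0  1  0  1  0  1  0  1  0  1  0  1  0  1  0  1

1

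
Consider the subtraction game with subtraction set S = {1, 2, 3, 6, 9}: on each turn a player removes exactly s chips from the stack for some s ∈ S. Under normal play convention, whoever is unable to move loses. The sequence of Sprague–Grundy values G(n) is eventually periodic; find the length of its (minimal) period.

n :  0  1  2  3  4  5  6  7  8  9 10 11 12 13 14
G :  0  1  2  3  0  1  2  3  0  1  2  3  0  1  2
G(n+4) = G(n) holds for n = 0,…,8 (a full window of length max(S) = 9), so the sequence is purely periodic with period 4.

4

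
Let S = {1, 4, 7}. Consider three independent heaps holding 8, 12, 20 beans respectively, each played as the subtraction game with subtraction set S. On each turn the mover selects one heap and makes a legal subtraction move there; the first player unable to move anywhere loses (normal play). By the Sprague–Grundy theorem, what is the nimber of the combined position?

0

All heaps use S = {1, 4, 7}:
n :  0  1  2  3  4  5  6  7  8  9 10 11 12 13 14 15 16 17 18 19 20
G :  0  1  0  1  2  0  1  2  0  1  0  1  2  0  1  2  0  1  0  1  2
Heap A: G(8) = 0.
Heap B: G(12) = 2.
Heap C: G(20) = 2.
Combined Grundy value = 0 ⊕ 2 ⊕ 2 = 0.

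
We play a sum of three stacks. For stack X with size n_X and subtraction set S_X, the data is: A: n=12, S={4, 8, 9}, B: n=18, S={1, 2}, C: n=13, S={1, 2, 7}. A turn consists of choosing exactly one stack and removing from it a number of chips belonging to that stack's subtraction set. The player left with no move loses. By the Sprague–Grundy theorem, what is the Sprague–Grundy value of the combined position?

Stack A, S = {4, 8, 9}:
n :  0  1  2  3  4  5  6  7  8  9 10 11 12
G :  0  0  0  0  1  1  1  1  2  2  2  2  3
G_A(12) = 3.
Stack B, S = {1, 2}:
G(0) = 0
G(1) = mex{0} = 1
G(2) = mex{1,0} = 2
G(3) = mex{2,1} = 0
G(4) = mex{0,2} = 1
G(5) = mex{1,0} = 2
G(6) = mex{2,1} = 0
G(7) = mex{0,2} = 1
G(8) = mex{1,0} = 2
G(9) = mex{2,1} = 0
G(10) = mex{0,2} = 1
G(11) = mex{1,0} = 2
G(12) = mex{2,1} = 0
G(13) = mex{0,2} = 1
G(14) = mex{1,0} = 2
G(15) = mex{2,1} = 0
G(16) = mex{0,2} = 1
G(17) = mex{1,0} = 2
G(18) = mex{2,1} = 0
G_B(18) = 0.
Stack C, S = {1, 2, 7}:
G(0) = 0
G(1) = mex{0} = 1
G(2) = mex{1,0} = 2
G(3) = mex{2,1} = 0
G(4) = mex{0,2} = 1
G(5) = mex{1,0} = 2
G(6) = mex{2,1} = 0
G(7) = mex{0,2,0} = 1
G(8) = mex{1,0,1} = 2
G(9) = mex{2,1,2} = 0
G(10) = mex{0,2,0} = 1
G(11) = mex{1,0,1} = 2
G(12) = mex{2,1,2} = 0
G(13) = mex{0,2,0} = 1
G_C(13) = 1.
Combined Grundy value = 3 ⊕ 0 ⊕ 1 = 2.

2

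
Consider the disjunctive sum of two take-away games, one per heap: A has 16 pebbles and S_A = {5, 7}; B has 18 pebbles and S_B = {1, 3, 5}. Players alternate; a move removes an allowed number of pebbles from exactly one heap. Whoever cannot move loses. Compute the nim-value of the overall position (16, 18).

0

Heap A, S = {5, 7}:
n :  0  1  2  3  4  5  6  7  8  9 10 11 12 13 14 15 16
G :  0  0  0  0  0  1  1  1  1  1  2  2  0  0  0  0  0
G_A(16) = 0.
Heap B, S = {1, 3, 5}:
n :  0  1  2  3  4  5  6  7  8  9 10 11 12 13 14 15 16 17 18
G :  0  1  0  1  0  1  0  1  0  1  0  1  0  1  0  1  0  1  0
G_B(18) = 0.
Combined Grundy value = 0 ⊕ 0 = 0.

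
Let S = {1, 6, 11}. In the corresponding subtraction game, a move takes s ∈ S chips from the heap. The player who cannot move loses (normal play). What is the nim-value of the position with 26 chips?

n :  0  1  2  3  4  5  6  7  8  9 10 11 12 13 14 15 16 17 18 19 20 21 22 23 24 25 26
G :  0  1  0  1  0  1  2  0  1  0  1  2  0  1  0  1  0  1  2  0  1  0  1  2  0  1  0

0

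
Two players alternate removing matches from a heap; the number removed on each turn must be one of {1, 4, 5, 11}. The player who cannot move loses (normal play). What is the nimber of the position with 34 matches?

0

G(0) = 0
G(1) = mex{0} = 1
G(2) = mex{1} = 0
G(3) = mex{0} = 1
G(4) = mex{1,0} = 2
G(5) = mex{2,1,0} = 3
G(6) = mex{3,0,1} = 2
G(7) = mex{2,1,0} = 3
G(8) = mex{3,2,1} = 0
G(9) = mex{0,3,2} = 1
G(10) = mex{1,2,3} = 0
G(11) = mex{0,3,2,0} = 1
G(12) = mex{1,0,3,1} = 2
G(13) = mex{2,1,0,0} = 3
G(14) = mex{3,0,1,1} = 2
G(15) = mex{2,1,0,2} = 3
G(16) = mex{3,2,1,3} = 0
G(17) = mex{0,3,2,2} = 1
G(18) = mex{1,2,3,3} = 0
G(19) = mex{0,3,2,0} = 1
G(20) = mex{1,0,3,1} = 2
G(21) = mex{2,1,0,0} = 3
G(22) = mex{3,0,1,1} = 2
G(23) = mex{2,1,0,2} = 3
G(24) = mex{3,2,1,3} = 0
G(25) = mex{0,3,2,2} = 1
G(26) = mex{1,2,3,3} = 0
G(27) = mex{0,3,2,0} = 1
G(28) = mex{1,0,3,1} = 2
G(29) = mex{2,1,0,0} = 3
G(30) = mex{3,0,1,1} = 2
G(31) = mex{2,1,0,2} = 3
G(32) = mex{3,2,1,3} = 0
G(33) = mex{0,3,2,2} = 1
G(34) = mex{1,2,3,3} = 0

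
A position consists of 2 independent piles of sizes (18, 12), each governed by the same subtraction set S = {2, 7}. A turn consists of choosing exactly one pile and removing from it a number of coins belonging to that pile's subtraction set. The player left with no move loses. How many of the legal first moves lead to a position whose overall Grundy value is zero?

All piles use S = {2, 7}:
n :  0  1  2  3  4  5  6  7  8  9 10 11 12 13 14 15 16 17 18
G :  0  0  1  1  0  0  1  1  2  0  0  1  1  0  0  1  1  2  0
Pile A: G(18) = 0.
Pile B: G(12) = 1.
Combined Grundy value = 0 ⊕ 1 = 1.
A winning move leaves total XOR = 0, i.e. changes one component's Grundy value g to g ⊕ X where X is the current total.
Pile A: need g' = 0⊕1 = 1. Options: 18−2→G=1, 18−7→G=1. Hits: 2.
Pile B: need g' = 1⊕1 = 0. Options: 12−2→G=0, 12−7→G=0. Hits: 2.

4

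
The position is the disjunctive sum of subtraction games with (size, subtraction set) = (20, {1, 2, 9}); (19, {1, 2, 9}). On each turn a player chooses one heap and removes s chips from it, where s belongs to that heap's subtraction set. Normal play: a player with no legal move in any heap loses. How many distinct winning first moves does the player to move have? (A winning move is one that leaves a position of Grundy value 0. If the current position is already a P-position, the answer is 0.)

Heap A, S = {1, 2, 9}:
n :  0  1  2  3  4  5  6  7  8  9 10 11 12 13 14 15 16 17 18 19 20
G :  0  1  2  0  1  2  0  1  2  3  0  1  2  0  1  2  0  1  2  3  0
G_A(20) = 0.
Heap B, S = {1, 2, 9}:
n :  0  1  2  3  4  5  6  7  8  9 10 11 12 13 14 15 16 17 18 19
G :  0  1  2  0  1  2  0  1  2  3  0  1  2  0  1  2  0  1  2  3
G_B(19) = 3.
Combined Grundy value = 0 ⊕ 3 = 3.
A winning move leaves total XOR = 0, i.e. changes one component's Grundy value g to g ⊕ X where X is the current total.
Heap A: need g' = 0⊕3 = 3. Options: 20−1→G=3, 20−2→G=2, 20−9→G=1. Hits: 1.
Heap B: need g' = 3⊕3 = 0. Options: 19−1→G=2, 19−2→G=1, 19−9→G=0. Hits: 1.

2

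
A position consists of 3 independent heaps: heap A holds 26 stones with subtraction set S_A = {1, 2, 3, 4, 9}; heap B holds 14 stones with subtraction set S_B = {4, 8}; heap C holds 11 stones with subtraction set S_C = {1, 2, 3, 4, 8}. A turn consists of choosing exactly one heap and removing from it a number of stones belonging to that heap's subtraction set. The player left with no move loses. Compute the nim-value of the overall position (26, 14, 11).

Heap A, S = {1, 2, 3, 4, 9}:
n :  0  1  2  3  4  5  6  7  8  9 10 11 12 13 14 15 16 17 18 19 20 21 22 23 24 25 26
G :  0  1  2  3  4  0  1  2  3  4  0  1  2  3  4  0  1  2  3  4  0  1  2  3  4  0  1
G_A(26) = 1.
Heap B, S = {4, 8}:
n :  0  1  2  3  4  5  6  7  8  9 10 11 12 13 14
G :  0  0  0  0  1  1  1  1  2  2  2  2  0  0  0
G_B(14) = 0.
Heap C, S = {1, 2, 3, 4, 8}:
n :  0  1  2  3  4  5  6  7  8  9 10 11
G :  0  1  2  3  4  0  1  2  3  4  0  1
G_C(11) = 1.
Combined Grundy value = 1 ⊕ 0 ⊕ 1 = 0.

0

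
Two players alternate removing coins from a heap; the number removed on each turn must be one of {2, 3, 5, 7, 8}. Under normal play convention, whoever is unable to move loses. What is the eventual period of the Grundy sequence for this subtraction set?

G(0) = 0
G(1) = mex{} = 0
G(2) = mex{0} = 1
G(3) = mex{0,0} = 1
G(4) = mex{1,0} = 2
G(5) = mex{1,1,0} = 2
G(6) = mex{2,1,0} = 3
G(7) = mex{2,2,1,0} = 3
G(8) = mex{3,2,1,0,0} = 4
G(9) = mex{3,3,2,1,0} = 4
G(10) = mex{4,3,2,1,1} = 0
G(11) = mex{4,4,3,2,1} = 0
G(12) = mex{0,4,3,2,2} = 1
G(13) = mex{0,0,4,3,2} = 1
G(14) = mex{1,0,4,3,3} = 2
G(15) = mex{1,1,0,4,3} = 2
G(16) = mex{2,1,0,4,4} = 3
G(17) = mex{2,2,1,0,4} = 3
G(18) = mex{3,2,1,0,0} = 4
G(19) = mex{3,3,2,1,0} = 4
G(20) = mex{4,3,2,1,1} = 0
G(21) = mex{4,4,3,2,1} = 0
G(n+10) = G(n) holds for n = 0,…,7 (a full window of length max(S) = 8), so the sequence is purely periodic with period 10.

10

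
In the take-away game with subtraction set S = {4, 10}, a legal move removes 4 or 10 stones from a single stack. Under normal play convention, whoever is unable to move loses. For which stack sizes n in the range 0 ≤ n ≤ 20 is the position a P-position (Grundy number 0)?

0, 1, 2, 3, 8, 9, 14, 15, 16, 17

G(0) = 0
G(1) = mex{} = 0
G(2) = mex{} = 0
G(3) = mex{} = 0
G(4) = mex{0} = 1
G(5) = mex{0} = 1
G(6) = mex{0} = 1
G(7) = mex{0} = 1
G(8) = mex{1} = 0
G(9) = mex{1} = 0
G(10) = mex{1,0} = 2
G(11) = mex{1,0} = 2
G(12) = mex{0,0} = 1
G(13) = mex{0,0} = 1
G(14) = mex{2,1} = 0
G(15) = mex{2,1} = 0
G(16) = mex{1,1} = 0
G(17) = mex{1,1} = 0
G(18) = mex{0,0} = 1
G(19) = mex{0,0} = 1
G(20) = mex{0,2} = 1
P-positions are exactly the n with G(n) = 0.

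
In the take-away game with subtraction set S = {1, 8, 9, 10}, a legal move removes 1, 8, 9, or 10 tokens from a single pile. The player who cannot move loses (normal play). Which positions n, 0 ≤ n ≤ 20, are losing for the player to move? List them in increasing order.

0, 2, 4, 6, 17, 19

G(0) = 0
G(1) = mex{0} = 1
G(2) = mex{1} = 0
G(3) = mex{0} = 1
G(4) = mex{1} = 0
G(5) = mex{0} = 1
G(6) = mex{1} = 0
G(7) = mex{0} = 1
G(8) = mex{1,0} = 2
G(9) = mex{2,1,0} = 3
G(10) = mex{3,0,1,0} = 2
G(11) = mex{2,1,0,1} = 3
G(12) = mex{3,0,1,0} = 2
G(13) = mex{2,1,0,1} = 3
G(14) = mex{3,0,1,0} = 2
G(15) = mex{2,1,0,1} = 3
G(16) = mex{3,2,1,0} = 4
G(17) = mex{4,3,2,1} = 0
G(18) = mex{0,2,3,2} = 1
G(19) = mex{1,3,2,3} = 0
G(20) = mex{0,2,3,2} = 1
P-positions are exactly the n with G(n) = 0.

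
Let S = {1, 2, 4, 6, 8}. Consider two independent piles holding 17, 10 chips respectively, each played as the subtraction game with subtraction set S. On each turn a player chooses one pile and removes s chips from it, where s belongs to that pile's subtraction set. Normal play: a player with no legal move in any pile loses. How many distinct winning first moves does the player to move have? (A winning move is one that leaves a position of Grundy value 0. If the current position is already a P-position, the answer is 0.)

All piles use S = {1, 2, 4, 6, 8}:
n :  0  1  2  3  4  5  6  7  8  9 10 11 12 13 14 15 16 17
G :  0  1  2  0  1  2  3  4  5  3  0  1  2  0  1  2  3  4
Pile A: G(17) = 4.
Pile B: G(10) = 0.
Combined Grundy value = 4 ⊕ 0 = 4.
A winning move leaves total XOR = 0, i.e. changes one component's Grundy value g to g ⊕ X where X is the current total.
Pile A: need g' = 4⊕4 = 0. Options: 17−1→G=3, 17−2→G=2, 17−4→G=0, 17−6→G=1, 17−8→G=3. Hits: 1.
Pile B: need g' = 0⊕4 = 4. Options: 10−1→G=3, 10−2→G=5, 10−4→G=3, 10−6→G=1, 10−8→G=2. Hits: 0.

1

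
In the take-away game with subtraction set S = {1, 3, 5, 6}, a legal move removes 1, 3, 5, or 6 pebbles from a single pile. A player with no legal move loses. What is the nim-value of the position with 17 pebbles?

2

G(0) = 0
G(1) = mex{0} = 1
G(2) = mex{1} = 0
G(3) = mex{0,0} = 1
G(4) = mex{1,1} = 0
G(5) = mex{0,0,0} = 1
G(6) = mex{1,1,1,0} = 2
G(7) = mex{2,0,0,1} = 3
G(8) = mex{3,1,1,0} = 2
G(9) = mex{2,2,0,1} = 3
G(10) = mex{3,3,1,0} = 2
G(11) = mex{2,2,2,1} = 0
G(12) = mex{0,3,3,2} = 1
G(13) = mex{1,2,2,3} = 0
G(14) = mex{0,0,3,2} = 1
G(15) = mex{1,1,2,3} = 0
G(16) = mex{0,0,0,2} = 1
G(17) = mex{1,1,1,0} = 2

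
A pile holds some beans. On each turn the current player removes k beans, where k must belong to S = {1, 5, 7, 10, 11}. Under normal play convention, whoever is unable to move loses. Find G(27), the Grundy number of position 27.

1

G(0) = 0
G(1) = mex{0} = 1
G(2) = mex{1} = 0
G(3) = mex{0} = 1
G(4) = mex{1} = 0
G(5) = mex{0,0} = 1
G(6) = mex{1,1} = 0
G(7) = mex{0,0,0} = 1
G(8) = mex{1,1,1} = 0
G(9) = mex{0,0,0} = 1
G(10) = mex{1,1,1,0} = 2
G(11) = mex{2,0,0,1,0} = 3
G(12) = mex{3,1,1,0,1} = 2
G(13) = mex{2,0,0,1,0} = 3
G(14) = mex{3,1,1,0,1} = 2
G(15) = mex{2,2,0,1,0} = 3
G(16) = mex{3,3,1,0,1} = 2
G(17) = mex{2,2,2,1,0} = 3
G(18) = mex{3,3,3,0,1} = 2
G(19) = mex{2,2,2,1,0} = 3
G(20) = mex{3,3,3,2,1} = 0
G(21) = mex{0,2,2,3,2} = 1
G(22) = mex{1,3,3,2,3} = 0
G(23) = mex{0,2,2,3,2} = 1
G(24) = mex{1,3,3,2,3} = 0
G(25) = mex{0,0,2,3,2} = 1
G(26) = mex{1,1,3,2,3} = 0
G(27) = mex{0,0,0,3,2} = 1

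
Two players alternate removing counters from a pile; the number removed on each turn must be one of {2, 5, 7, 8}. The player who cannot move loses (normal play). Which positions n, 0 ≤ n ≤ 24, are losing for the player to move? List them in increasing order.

G(0) = 0
G(1) = mex{} = 0
G(2) = mex{0} = 1
G(3) = mex{0} = 1
G(4) = mex{1} = 0
G(5) = mex{1,0} = 2
G(6) = mex{0,0} = 1
G(7) = mex{2,1,0} = 3
G(8) = mex{1,1,0,0} = 2
G(9) = mex{3,0,1,0} = 2
G(10) = mex{2,2,1,1} = 0
G(11) = mex{2,1,0,1} = 3
G(12) = mex{0,3,2,0} = 1
G(13) = mex{3,2,1,2} = 0
G(14) = mex{1,2,3,1} = 0
G(15) = mex{0,0,2,3} = 1
G(16) = mex{0,3,2,2} = 1
G(17) = mex{1,1,0,2} = 3
G(18) = mex{1,0,3,0} = 2
G(19) = mex{3,0,1,3} = 2
G(20) = mex{2,1,0,1} = 3
G(21) = mex{2,1,0,0} = 3
G(22) = mex{3,3,1,0} = 2
G(23) = mex{3,2,1,1} = 0
G(24) = mex{2,2,3,1} = 0
P-positions are exactly the n with G(n) = 0.

0, 1, 4, 10, 13, 14, 23, 24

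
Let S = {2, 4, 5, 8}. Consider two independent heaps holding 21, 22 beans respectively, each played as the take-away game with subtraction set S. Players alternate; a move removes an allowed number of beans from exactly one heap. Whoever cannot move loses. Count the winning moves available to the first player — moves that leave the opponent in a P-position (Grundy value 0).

All heaps use S = {2, 4, 5, 8}:
G(0) = 0
G(1) = mex{} = 0
G(2) = mex{0} = 1
G(3) = mex{0} = 1
G(4) = mex{1,0} = 2
G(5) = mex{1,0,0} = 2
G(6) = mex{2,1,0} = 3
G(7) = mex{2,1,1} = 0
G(8) = mex{3,2,1,0} = 4
G(9) = mex{0,2,2,0} = 1
G(10) = mex{4,3,2,1} = 0
G(11) = mex{1,0,3,1} = 2
G(12) = mex{0,4,0,2} = 1
G(13) = mex{2,1,4,2} = 0
G(14) = mex{1,0,1,3} = 2
G(15) = mex{0,2,0,0} = 1
G(16) = mex{2,1,2,4} = 0
G(17) = mex{1,0,1,1} = 2
G(18) = mex{0,2,0,0} = 1
G(19) = mex{2,1,2,2} = 0
G(20) = mex{1,0,1,1} = 2
G(21) = mex{0,2,0,0} = 1
G(22) = mex{2,1,2,2} = 0
Heap A: G(21) = 1.
Heap B: G(22) = 0.
Combined Grundy value = 1 ⊕ 0 = 1.
A winning move leaves total XOR = 0, i.e. changes one component's Grundy value g to g ⊕ X where X is the current total.
Heap A: need g' = 1⊕1 = 0. Options: 21−2→G=0, 21−4→G=2, 21−5→G=0, 21−8→G=0. Hits: 3.
Heap B: need g' = 0⊕1 = 1. Options: 22−2→G=2, 22−4→G=1, 22−5→G=2, 22−8→G=2. Hits: 1.

4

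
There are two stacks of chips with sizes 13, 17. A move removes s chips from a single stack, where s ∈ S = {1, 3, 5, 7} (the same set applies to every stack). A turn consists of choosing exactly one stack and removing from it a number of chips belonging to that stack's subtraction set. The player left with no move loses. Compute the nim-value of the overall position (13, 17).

0

All stacks use S = {1, 3, 5, 7}:
n :  0  1  2  3  4  5  6  7  8  9 10 11 12 13 14 15 16 17
G :  0  1  0  1  0  1  0  1  0  1  0  1  0  1  0  1  0  1
Stack A: G(13) = 1.
Stack B: G(17) = 1.
Combined Grundy value = 1 ⊕ 1 = 0.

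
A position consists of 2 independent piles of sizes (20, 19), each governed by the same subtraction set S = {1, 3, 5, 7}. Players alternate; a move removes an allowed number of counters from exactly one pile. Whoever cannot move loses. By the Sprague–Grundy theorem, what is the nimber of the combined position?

1

All piles use S = {1, 3, 5, 7}:
G(0) = 0
G(1) = mex{0} = 1
G(2) = mex{1} = 0
G(3) = mex{0,0} = 1
G(4) = mex{1,1} = 0
G(5) = mex{0,0,0} = 1
G(6) = mex{1,1,1} = 0
G(7) = mex{0,0,0,0} = 1
G(8) = mex{1,1,1,1} = 0
G(9) = mex{0,0,0,0} = 1
G(10) = mex{1,1,1,1} = 0
G(11) = mex{0,0,0,0} = 1
G(12) = mex{1,1,1,1} = 0
G(13) = mex{0,0,0,0} = 1
G(14) = mex{1,1,1,1} = 0
G(15) = mex{0,0,0,0} = 1
G(16) = mex{1,1,1,1} = 0
G(17) = mex{0,0,0,0} = 1
G(18) = mex{1,1,1,1} = 0
G(19) = mex{0,0,0,0} = 1
G(20) = mex{1,1,1,1} = 0
Pile A: G(20) = 0.
Pile B: G(19) = 1.
Combined Grundy value = 0 ⊕ 1 = 1.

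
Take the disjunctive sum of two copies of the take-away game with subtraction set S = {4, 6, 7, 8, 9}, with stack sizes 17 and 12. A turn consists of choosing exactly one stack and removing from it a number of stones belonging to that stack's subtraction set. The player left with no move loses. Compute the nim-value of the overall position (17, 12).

2

All stacks use S = {4, 6, 7, 8, 9}:
n :  0  1  2  3  4  5  6  7  8  9 10 11 12 13 14 15 16 17
G :  0  0  0  0  1  1  1  1  2  2  2  2  3  0  0  0  0  1
Stack A: G(17) = 1.
Stack B: G(12) = 3.
Combined Grundy value = 1 ⊕ 3 = 2.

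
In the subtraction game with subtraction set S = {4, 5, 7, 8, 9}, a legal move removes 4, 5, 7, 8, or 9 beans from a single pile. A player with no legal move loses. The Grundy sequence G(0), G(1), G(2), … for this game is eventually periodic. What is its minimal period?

G(0) = 0
G(1) = mex{} = 0
G(2) = mex{} = 0
G(3) = mex{} = 0
G(4) = mex{0} = 1
G(5) = mex{0,0} = 1
G(6) = mex{0,0} = 1
G(7) = mex{0,0,0} = 1
G(8) = mex{1,0,0,0} = 2
G(9) = mex{1,1,0,0,0} = 2
G(10) = mex{1,1,0,0,0} = 2
G(11) = mex{1,1,1,0,0} = 2
G(12) = mex{2,1,1,1,0} = 3
G(13) = mex{2,2,1,1,1} = 0
G(14) = mex{2,2,1,1,1} = 0
G(15) = mex{2,2,2,1,1} = 0
G(16) = mex{3,2,2,2,1} = 0
G(17) = mex{0,3,2,2,2} = 1
G(18) = mex{0,0,2,2,2} = 1
G(19) = mex{0,0,3,2,2} = 1
G(20) = mex{0,0,0,3,2} = 1
G(21) = mex{1,0,0,0,3} = 2
G(22) = mex{1,1,0,0,0} = 2
G(23) = mex{1,1,0,0,0} = 2
G(24) = mex{1,1,1,0,0} = 2
G(25) = mex{2,1,1,1,0} = 3
G(26) = mex{2,2,1,1,1} = 0
G(27) = mex{2,2,1,1,1} = 0
G(n+13) = G(n) holds for n = 0,…,8 (a full window of length max(S) = 9), so the sequence is purely periodic with period 13.

13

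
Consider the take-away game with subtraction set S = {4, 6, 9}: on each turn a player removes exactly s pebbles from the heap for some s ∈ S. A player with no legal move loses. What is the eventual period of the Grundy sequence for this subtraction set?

13

G(0) = 0
G(1) = mex{} = 0
G(2) = mex{} = 0
G(3) = mex{} = 0
G(4) = mex{0} = 1
G(5) = mex{0} = 1
G(6) = mex{0,0} = 1
G(7) = mex{0,0} = 1
G(8) = mex{1,0} = 2
G(9) = mex{1,0,0} = 2
G(10) = mex{1,1,0} = 2
G(11) = mex{1,1,0} = 2
G(12) = mex{2,1,0} = 3
G(13) = mex{2,1,1} = 0
G(14) = mex{2,2,1} = 0
G(15) = mex{2,2,1} = 0
G(16) = mex{3,2,1} = 0
G(17) = mex{0,2,2} = 1
G(18) = mex{0,3,2} = 1
G(19) = mex{0,0,2} = 1
G(20) = mex{0,0,2} = 1
G(21) = mex{1,0,3} = 2
G(22) = mex{1,0,0} = 2
G(23) = mex{1,1,0} = 2
G(24) = mex{1,1,0} = 2
G(25) = mex{2,1,0} = 3
G(26) = mex{2,1,1} = 0
G(27) = mex{2,2,1} = 0
G(n+13) = G(n) holds for n = 0,…,8 (a full window of length max(S) = 9), so the sequence is purely periodic with period 13.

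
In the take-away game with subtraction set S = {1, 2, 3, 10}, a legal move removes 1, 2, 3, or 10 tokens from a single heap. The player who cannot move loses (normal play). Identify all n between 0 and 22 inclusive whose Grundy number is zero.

0, 4, 8, 12, 16, 20

n :  0  1  2  3  4  5  6  7  8  9 10 11 12 13 14 15 16 17 18 19 20 21 22
G :  0  1  2  3  0  1  2  3  0  1  2  3  0  1  2  3  0  1  2  3  0  1  2
P-positions are exactly the n with G(n) = 0.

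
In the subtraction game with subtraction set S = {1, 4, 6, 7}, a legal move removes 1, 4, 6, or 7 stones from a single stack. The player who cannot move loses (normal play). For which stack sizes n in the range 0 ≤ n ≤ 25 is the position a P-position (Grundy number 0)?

G(0) = 0
G(1) = mex{0} = 1
G(2) = mex{1} = 0
G(3) = mex{0} = 1
G(4) = mex{1,0} = 2
G(5) = mex{2,1} = 0
G(6) = mex{0,0,0} = 1
G(7) = mex{1,1,1,0} = 2
G(8) = mex{2,2,0,1} = 3
G(9) = mex{3,0,1,0} = 2
G(10) = mex{2,1,2,1} = 0
G(11) = mex{0,2,0,2} = 1
G(12) = mex{1,3,1,0} = 2
G(13) = mex{2,2,2,1} = 0
G(14) = mex{0,0,3,2} = 1
G(15) = mex{1,1,2,3} = 0
G(16) = mex{0,2,0,2} = 1
G(17) = mex{1,0,1,0} = 2
G(18) = mex{2,1,2,1} = 0
G(19) = mex{0,0,0,2} = 1
G(20) = mex{1,1,1,0} = 2
G(21) = mex{2,2,0,1} = 3
G(22) = mex{3,0,1,0} = 2
G(23) = mex{2,1,2,1} = 0
G(24) = mex{0,2,0,2} = 1
G(25) = mex{1,3,1,0} = 2
P-positions are exactly the n with G(n) = 0.

0, 2, 5, 10, 13, 15, 18, 23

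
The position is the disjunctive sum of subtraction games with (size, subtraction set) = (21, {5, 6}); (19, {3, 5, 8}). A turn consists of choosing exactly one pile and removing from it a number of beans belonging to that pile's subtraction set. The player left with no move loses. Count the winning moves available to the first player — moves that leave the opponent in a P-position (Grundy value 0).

0

Pile A, S = {5, 6}:
n :  0  1  2  3  4  5  6  7  8  9 10 11 12 13 14 15 16 17 18 19 20 21
G :  0  0  0  0  0  1  1  1  1  1  2  0  0  0  0  0  1  1  1  1  1  2
G_A(21) = 2.
Pile B, S = {3, 5, 8}:
n :  0  1  2  3  4  5  6  7  8  9 10 11 12 13 14 15 16 17 18 19
G :  0  0  0  1  1  1  2  2  2  3  3  0  0  0  1  1  1  2  2  2
G_B(19) = 2.
Combined Grundy value = 2 ⊕ 2 = 0.
A winning move leaves total XOR = 0, i.e. changes one component's Grundy value g to g ⊕ X where X is the current total.
Pile A: target g' = 2⊕0 = 2, but every legal move changes the Grundy value (mex property), so 0 moves.
Pile B: target g' = 2⊕0 = 2, but every legal move changes the Grundy value (mex property), so 0 moves.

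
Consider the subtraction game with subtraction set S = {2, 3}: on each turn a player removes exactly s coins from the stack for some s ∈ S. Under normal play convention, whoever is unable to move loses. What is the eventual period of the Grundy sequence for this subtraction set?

5

n :  0  1  2  3  4  5  6  7  8  9 10 11 12 13 14
G :  0  0  1  1  2  0  0  1  1  2  0  0  1  1  2
G(n+5) = G(n) holds for n = 0,…,2 (a full window of length max(S) = 3), so the sequence is purely periodic with period 5.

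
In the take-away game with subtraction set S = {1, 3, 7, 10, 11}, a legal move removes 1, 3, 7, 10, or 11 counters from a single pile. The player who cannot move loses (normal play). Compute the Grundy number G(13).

3

n :  0  1  2  3  4  5  6  7  8  9 10 11 12 13
G :  0  1  0  1  0  1  0  1  0  1  2  3  2  3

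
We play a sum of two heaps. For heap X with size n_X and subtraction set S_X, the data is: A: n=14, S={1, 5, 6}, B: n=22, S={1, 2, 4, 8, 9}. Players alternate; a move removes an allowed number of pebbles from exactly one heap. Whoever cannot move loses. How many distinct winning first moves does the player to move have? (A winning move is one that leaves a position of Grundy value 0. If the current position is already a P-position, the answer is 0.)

Heap A, S = {1, 5, 6}:
n :  0  1  2  3  4  5  6  7  8  9 10 11 12 13 14
G :  0  1  0  1  0  1  2  3  2  3  2  0  1  0  1
G_A(14) = 1.
Heap B, S = {1, 2, 4, 8, 9}:
n :  0  1  2  3  4  5  6  7  8  9 10 11 12 13 14 15 16 17 18 19 20 21 22
G :  0  1  2  0  1  2  0  1  2  3  4  5  3  0  1  2  0  1  2  0  1  2  3
G_B(22) = 3.
Combined Grundy value = 1 ⊕ 3 = 2.
A winning move leaves total XOR = 0, i.e. changes one component's Grundy value g to g ⊕ X where X is the current total.
Heap A: need g' = 1⊕2 = 3. Options: 14−1→G=0, 14−5→G=3, 14−6→G=2. Hits: 1.
Heap B: need g' = 3⊕2 = 1. Options: 22−1→G=2, 22−2→G=1, 22−4→G=2, 22−8→G=1, 22−9→G=0. Hits: 2.

3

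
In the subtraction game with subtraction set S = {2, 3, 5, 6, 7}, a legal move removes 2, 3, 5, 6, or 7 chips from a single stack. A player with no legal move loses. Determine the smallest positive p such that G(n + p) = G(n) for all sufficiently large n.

n :  0  1  2  3  4  5  6  7  8  9 10 11 12 13 14 15 16 17 18 19
G :  0  0  1  1  2  2  3  3  4  0  0  1  1  2  2  3  3  4  0  0
G(n+9) = G(n) holds for n = 0,…,6 (a full window of length max(S) = 7), so the sequence is purely periodic with period 9.

9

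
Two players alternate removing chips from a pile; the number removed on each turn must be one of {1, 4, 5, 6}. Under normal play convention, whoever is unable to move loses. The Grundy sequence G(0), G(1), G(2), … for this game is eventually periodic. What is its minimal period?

9

G(0) = 0
G(1) = mex{0} = 1
G(2) = mex{1} = 0
G(3) = mex{0} = 1
G(4) = mex{1,0} = 2
G(5) = mex{2,1,0} = 3
G(6) = mex{3,0,1,0} = 2
G(7) = mex{2,1,0,1} = 3
G(8) = mex{3,2,1,0} = 4
G(9) = mex{4,3,2,1} = 0
G(10) = mex{0,2,3,2} = 1
G(11) = mex{1,3,2,3} = 0
G(12) = mex{0,4,3,2} = 1
G(13) = mex{1,0,4,3} = 2
G(14) = mex{2,1,0,4} = 3
G(15) = mex{3,0,1,0} = 2
G(16) = mex{2,1,0,1} = 3
G(17) = mex{3,2,1,0} = 4
G(18) = mex{4,3,2,1} = 0
G(19) = mex{0,2,3,2} = 1
G(n+9) = G(n) holds for n = 0,…,5 (a full window of length max(S) = 6), so the sequence is purely periodic with period 9.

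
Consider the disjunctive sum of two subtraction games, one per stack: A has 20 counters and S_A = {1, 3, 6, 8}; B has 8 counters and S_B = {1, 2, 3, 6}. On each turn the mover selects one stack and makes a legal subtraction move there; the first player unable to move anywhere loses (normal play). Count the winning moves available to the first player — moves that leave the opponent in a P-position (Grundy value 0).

Stack A, S = {1, 3, 6, 8}:
G(0) = 0
G(1) = mex{0} = 1
G(2) = mex{1} = 0
G(3) = mex{0,0} = 1
G(4) = mex{1,1} = 0
G(5) = mex{0,0} = 1
G(6) = mex{1,1,0} = 2
G(7) = mex{2,0,1} = 3
G(8) = mex{3,1,0,0} = 2
G(9) = mex{2,2,1,1} = 0
G(10) = mex{0,3,0,0} = 1
G(11) = mex{1,2,1,1} = 0
G(12) = mex{0,0,2,0} = 1
G(13) = mex{1,1,3,1} = 0
G(14) = mex{0,0,2,2} = 1
G(15) = mex{1,1,0,3} = 2
G(16) = mex{2,0,1,2} = 3
G(17) = mex{3,1,0,0} = 2
G(18) = mex{2,2,1,1} = 0
G(19) = mex{0,3,0,0} = 1
G(20) = mex{1,2,1,1} = 0
G_A(20) = 0.
Stack B, S = {1, 2, 3, 6}:
n : 0 1 2 3 4 5 6 7 8
G : 0 1 2 3 0 1 2 3 0
G_B(8) = 0.
Combined Grundy value = 0 ⊕ 0 = 0.
A winning move leaves total XOR = 0, i.e. changes one component's Grundy value g to g ⊕ X where X is the current total.
Stack A: target g' = 0⊕0 = 0, but every legal move changes the Grundy value (mex property), so 0 moves.
Stack B: target g' = 0⊕0 = 0, but every legal move changes the Grundy value (mex property), so 0 moves.

0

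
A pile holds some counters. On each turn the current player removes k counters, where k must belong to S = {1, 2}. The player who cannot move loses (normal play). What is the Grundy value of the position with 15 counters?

0

n :  0  1  2  3  4  5  6  7  8  9 10 11 12 13 14 15
G :  0  1  2  0  1  2  0  1  2  0  1  2  0  1  2  0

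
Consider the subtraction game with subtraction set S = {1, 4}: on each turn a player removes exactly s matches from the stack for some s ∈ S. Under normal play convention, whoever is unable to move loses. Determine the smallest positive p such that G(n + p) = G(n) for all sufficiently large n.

5

n :  0  1  2  3  4  5  6  7  8  9 10 11 12 13 14
G :  0  1  0  1  2  0  1  0  1  2  0  1  0  1  2
G(n+5) = G(n) holds for n = 0,…,3 (a full window of length max(S) = 4), so the sequence is purely periodic with period 5.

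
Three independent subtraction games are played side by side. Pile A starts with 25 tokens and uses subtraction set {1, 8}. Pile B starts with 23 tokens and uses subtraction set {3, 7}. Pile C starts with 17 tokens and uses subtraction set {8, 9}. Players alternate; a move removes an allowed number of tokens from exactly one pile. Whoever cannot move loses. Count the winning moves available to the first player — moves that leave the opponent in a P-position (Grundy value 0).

0

Pile A, S = {1, 8}:
G(0) = 0
G(1) = mex{0} = 1
G(2) = mex{1} = 0
G(3) = mex{0} = 1
G(4) = mex{1} = 0
G(5) = mex{0} = 1
G(6) = mex{1} = 0
G(7) = mex{0} = 1
G(8) = mex{1,0} = 2
G(9) = mex{2,1} = 0
G(10) = mex{0,0} = 1
G(11) = mex{1,1} = 0
G(12) = mex{0,0} = 1
G(13) = mex{1,1} = 0
G(14) = mex{0,0} = 1
G(15) = mex{1,1} = 0
G(16) = mex{0,2} = 1
G(17) = mex{1,0} = 2
G(18) = mex{2,1} = 0
G(19) = mex{0,0} = 1
G(20) = mex{1,1} = 0
G(21) = mex{0,0} = 1
G(22) = mex{1,1} = 0
G(23) = mex{0,0} = 1
G(24) = mex{1,1} = 0
G(25) = mex{0,2} = 1
G_A(25) = 1.
Pile B, S = {3, 7}:
n :  0  1  2  3  4  5  6  7  8  9 10 11 12 13 14 15 16 17 18 19 20 21 22 23
G :  0  0  0  1  1  1  0  2  2  1  0  0  0  1  1  1  0  2  2  1  0  0  0  1
G_B(23) = 1.
Pile C, S = {8, 9}:
n :  0  1  2  3  4  5  6  7  8  9 10 11 12 13 14 15 16 17
G :  0  0  0  0  0  0  0  0  1  1  1  1  1  1  1  1  2  0
G_C(17) = 0.
Combined Grundy value = 1 ⊕ 1 ⊕ 0 = 0.
A winning move leaves total XOR = 0, i.e. changes one component's Grundy value g to g ⊕ X where X is the current total.
Pile A: target g' = 1⊕0 = 1, but every legal move changes the Grundy value (mex property), so 0 moves.
Pile B: target g' = 1⊕0 = 1, but every legal move changes the Grundy value (mex property), so 0 moves.
Pile C: target g' = 0⊕0 = 0, but every legal move changes the Grundy value (mex property), so 0 moves.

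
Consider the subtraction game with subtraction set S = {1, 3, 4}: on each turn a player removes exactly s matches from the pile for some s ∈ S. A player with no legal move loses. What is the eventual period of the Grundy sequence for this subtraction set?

7

G(0) = 0
G(1) = mex{0} = 1
G(2) = mex{1} = 0
G(3) = mex{0,0} = 1
G(4) = mex{1,1,0} = 2
G(5) = mex{2,0,1} = 3
G(6) = mex{3,1,0} = 2
G(7) = mex{2,2,1} = 0
G(8) = mex{0,3,2} = 1
G(9) = mex{1,2,3} = 0
G(10) = mex{0,0,2} = 1
G(11) = mex{1,1,0} = 2
G(12) = mex{2,0,1} = 3
G(13) = mex{3,1,0} = 2
G(14) = mex{2,2,1} = 0
G(15) = mex{0,3,2} = 1
G(n+7) = G(n) holds for n = 0,…,3 (a full window of length max(S) = 4), so the sequence is purely periodic with period 7.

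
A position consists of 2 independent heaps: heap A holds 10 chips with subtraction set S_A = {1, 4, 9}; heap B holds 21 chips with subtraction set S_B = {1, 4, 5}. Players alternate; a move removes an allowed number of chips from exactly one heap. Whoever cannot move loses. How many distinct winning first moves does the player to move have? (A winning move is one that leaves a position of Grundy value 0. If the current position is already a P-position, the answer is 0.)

1

Heap A, S = {1, 4, 9}:
n :  0  1  2  3  4  5  6  7  8  9 10
G :  0  1  0  1  2  0  1  0  1  2  0
G_A(10) = 0.
Heap B, S = {1, 4, 5}:
G(0) = 0
G(1) = mex{0} = 1
G(2) = mex{1} = 0
G(3) = mex{0} = 1
G(4) = mex{1,0} = 2
G(5) = mex{2,1,0} = 3
G(6) = mex{3,0,1} = 2
G(7) = mex{2,1,0} = 3
G(8) = mex{3,2,1} = 0
G(9) = mex{0,3,2} = 1
G(10) = mex{1,2,3} = 0
G(11) = mex{0,3,2} = 1
G(12) = mex{1,0,3} = 2
G(13) = mex{2,1,0} = 3
G(14) = mex{3,0,1} = 2
G(15) = mex{2,1,0} = 3
G(16) = mex{3,2,1} = 0
G(17) = mex{0,3,2} = 1
G(18) = mex{1,2,3} = 0
G(19) = mex{0,3,2} = 1
G(20) = mex{1,0,3} = 2
G(21) = mex{2,1,0} = 3
G_B(21) = 3.
Combined Grundy value = 0 ⊕ 3 = 3.
A winning move leaves total XOR = 0, i.e. changes one component's Grundy value g to g ⊕ X where X is the current total.
Heap A: need g' = 0⊕3 = 3. Options: 10−1→G=2, 10−4→G=1, 10−9→G=1. Hits: 0.
Heap B: need g' = 3⊕3 = 0. Options: 21−1→G=2, 21−4→G=1, 21−5→G=0. Hits: 1.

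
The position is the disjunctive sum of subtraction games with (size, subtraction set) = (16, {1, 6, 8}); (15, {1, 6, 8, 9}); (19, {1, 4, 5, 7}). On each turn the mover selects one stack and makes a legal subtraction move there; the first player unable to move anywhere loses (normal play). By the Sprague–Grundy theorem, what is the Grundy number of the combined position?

Stack A, S = {1, 6, 8}:
G(0) = 0
G(1) = mex{0} = 1
G(2) = mex{1} = 0
G(3) = mex{0} = 1
G(4) = mex{1} = 0
G(5) = mex{0} = 1
G(6) = mex{1,0} = 2
G(7) = mex{2,1} = 0
G(8) = mex{0,0,0} = 1
G(9) = mex{1,1,1} = 0
G(10) = mex{0,0,0} = 1
G(11) = mex{1,1,1} = 0
G(12) = mex{0,2,0} = 1
G(13) = mex{1,0,1} = 2
G(14) = mex{2,1,2} = 0
G(15) = mex{0,0,0} = 1
G(16) = mex{1,1,1} = 0
G_A(16) = 0.
Stack B, S = {1, 6, 8, 9}:
n :  0  1  2  3  4  5  6  7  8  9 10 11 12 13 14 15
G :  0  1  0  1  0  1  2  0  1  2  3  2  3  2  0  1
G_B(15) = 1.
Stack C, S = {1, 4, 5, 7}:
n :  0  1  2  3  4  5  6  7  8  9 10 11 12 13 14 15 16 17 18 19
G :  0  1  0  1  2  3  2  3  0  1  0  1  2  3  2  3  0  1  0  1
G_C(19) = 1.
Combined Grundy value = 0 ⊕ 1 ⊕ 1 = 0.

0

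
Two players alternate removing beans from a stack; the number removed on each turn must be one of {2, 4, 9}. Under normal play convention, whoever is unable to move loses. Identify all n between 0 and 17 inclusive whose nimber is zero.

0, 1, 6, 7, 12, 13

G(0) = 0
G(1) = mex{} = 0
G(2) = mex{0} = 1
G(3) = mex{0} = 1
G(4) = mex{1,0} = 2
G(5) = mex{1,0} = 2
G(6) = mex{2,1} = 0
G(7) = mex{2,1} = 0
G(8) = mex{0,2} = 1
G(9) = mex{0,2,0} = 1
G(10) = mex{1,0,0} = 2
G(11) = mex{1,0,1} = 2
G(12) = mex{2,1,1} = 0
G(13) = mex{2,1,2} = 0
G(14) = mex{0,2,2} = 1
G(15) = mex{0,2,0} = 1
G(16) = mex{1,0,0} = 2
G(17) = mex{1,0,1} = 2
P-positions are exactly the n with G(n) = 0.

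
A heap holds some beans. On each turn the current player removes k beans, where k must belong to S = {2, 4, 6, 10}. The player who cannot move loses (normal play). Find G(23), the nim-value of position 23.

G(0) = 0
G(1) = mex{} = 0
G(2) = mex{0} = 1
G(3) = mex{0} = 1
G(4) = mex{1,0} = 2
G(5) = mex{1,0} = 2
G(6) = mex{2,1,0} = 3
G(7) = mex{2,1,0} = 3
G(8) = mex{3,2,1} = 0
G(9) = mex{3,2,1} = 0
G(10) = mex{0,3,2,0} = 1
G(11) = mex{0,3,2,0} = 1
G(12) = mex{1,0,3,1} = 2
G(13) = mex{1,0,3,1} = 2
G(14) = mex{2,1,0,2} = 3
G(15) = mex{2,1,0,2} = 3
G(16) = mex{3,2,1,3} = 0
G(17) = mex{3,2,1,3} = 0
G(18) = mex{0,3,2,0} = 1
G(19) = mex{0,3,2,0} = 1
G(20) = mex{1,0,3,1} = 2
G(21) = mex{1,0,3,1} = 2
G(22) = mex{2,1,0,2} = 3
G(23) = mex{2,1,0,2} = 3

3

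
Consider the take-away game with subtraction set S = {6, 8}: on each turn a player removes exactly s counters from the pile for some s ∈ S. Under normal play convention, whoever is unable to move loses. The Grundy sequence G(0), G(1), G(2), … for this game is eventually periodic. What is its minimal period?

14

n :  0  1  2  3  4  5  6  7  8  9 10 11 12 13 14 15 16 17 18 19 20 21 22 23 24 25 26 27 28 29
G :  0  0  0  0  0  0  1  1  1  1  1  1  2  2  0  0  0  0  0  0  1  1  1  1  1  1  2  2  0  0
G(n+14) = G(n) holds for n = 0,…,7 (a full window of length max(S) = 8), so the sequence is purely periodic with period 14.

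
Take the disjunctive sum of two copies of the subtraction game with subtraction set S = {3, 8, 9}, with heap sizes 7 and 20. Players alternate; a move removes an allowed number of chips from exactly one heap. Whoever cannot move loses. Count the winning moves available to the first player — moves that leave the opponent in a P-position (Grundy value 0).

All heaps use S = {3, 8, 9}:
n :  0  1  2  3  4  5  6  7  8  9 10 11 12 13 14 15 16 17 18 19 20
G :  0  0  0  1  1  1  0  0  2  1  1  3  0  0  2  1  1  0  0  0  1
Heap A: G(7) = 0.
Heap B: G(20) = 1.
Combined Grundy value = 0 ⊕ 1 = 1.
A winning move leaves total XOR = 0, i.e. changes one component's Grundy value g to g ⊕ X where X is the current total.
Heap A: need g' = 0⊕1 = 1. Options: 7−3→G=1. Hits: 1.
Heap B: need g' = 1⊕1 = 0. Options: 20−3→G=0, 20−8→G=0, 20−9→G=3. Hits: 2.

3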